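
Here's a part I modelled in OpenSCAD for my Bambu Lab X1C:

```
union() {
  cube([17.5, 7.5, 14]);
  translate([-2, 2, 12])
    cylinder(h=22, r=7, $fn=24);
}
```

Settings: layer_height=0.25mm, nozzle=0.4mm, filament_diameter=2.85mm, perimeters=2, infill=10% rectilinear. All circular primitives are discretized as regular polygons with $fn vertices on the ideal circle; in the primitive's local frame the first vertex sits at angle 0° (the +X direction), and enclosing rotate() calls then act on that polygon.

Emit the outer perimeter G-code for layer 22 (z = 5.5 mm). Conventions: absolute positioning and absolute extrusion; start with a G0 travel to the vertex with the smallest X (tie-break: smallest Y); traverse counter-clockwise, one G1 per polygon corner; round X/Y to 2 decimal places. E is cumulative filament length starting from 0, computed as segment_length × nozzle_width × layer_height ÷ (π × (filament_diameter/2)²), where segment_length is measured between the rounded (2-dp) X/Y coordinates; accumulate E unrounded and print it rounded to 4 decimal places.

G0 X0.00 Y0.00 Z5.50
G1 X17.50 Y0.00 E0.2743
G1 X17.50 Y7.50 E0.3919
G1 X0.00 Y7.50 E0.6662
G1 X0.00 Y0.00 E0.7838

At z = 5.5 mm: the cube is present — its section is the full 17.5×7.5 rectangle; the cylinder at (-2, 2) is absent (z outside [12, 34]); Merging all regions: only the 17.5×7.5 cube is present, so the union is just that shape — 1 connected region. The outline is a single polygon with 4 vertices. Extrusion per mm of travel: 0.4 × 0.25 / (π × 1.425²) = 0.015675. Accumulating E over each segment gives final E = 0.7838.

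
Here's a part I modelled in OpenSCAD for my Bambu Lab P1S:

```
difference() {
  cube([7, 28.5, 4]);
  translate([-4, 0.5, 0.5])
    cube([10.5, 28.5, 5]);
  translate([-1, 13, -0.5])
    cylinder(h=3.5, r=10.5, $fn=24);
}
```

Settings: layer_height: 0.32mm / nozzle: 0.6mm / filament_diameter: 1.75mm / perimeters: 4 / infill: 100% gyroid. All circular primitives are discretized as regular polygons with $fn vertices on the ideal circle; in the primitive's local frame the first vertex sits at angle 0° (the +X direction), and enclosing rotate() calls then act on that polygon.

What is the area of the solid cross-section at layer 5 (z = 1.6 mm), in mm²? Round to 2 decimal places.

At z = 1.6 mm: the cube is present — its section is the full 7×28.5 rectangle (area 199.50 mm²); the cube at (-4, 0.5) (footprint 10.5×28.5) is included at this height (area 299.25 mm²); the r=10.5 cylinder at (-1, 13) contributes a regular 24-gon of circumradius 10.5 (area = (24/2)·10.500²·sin(360°/24) = 342.42 mm²); After the difference (first − rest): starting from the 7×28.5 cube (199.50 mm²), the 10.5×28.5 cube at (-4, 0.5) partially overlaps it — only the 182.00 mm² overlap (of its 299.25 mm²) is removed, clipping the outline; the r=10.5 cylinder at (-1, 13) partially overlaps it — only the 7.00 mm² overlap (of its 342.42 mm²) is removed, clipping the outline — area = 10.50 mm². Overall, the cross-section has 2 separate islands. Net area = 10.50 mm².

10.50 mm²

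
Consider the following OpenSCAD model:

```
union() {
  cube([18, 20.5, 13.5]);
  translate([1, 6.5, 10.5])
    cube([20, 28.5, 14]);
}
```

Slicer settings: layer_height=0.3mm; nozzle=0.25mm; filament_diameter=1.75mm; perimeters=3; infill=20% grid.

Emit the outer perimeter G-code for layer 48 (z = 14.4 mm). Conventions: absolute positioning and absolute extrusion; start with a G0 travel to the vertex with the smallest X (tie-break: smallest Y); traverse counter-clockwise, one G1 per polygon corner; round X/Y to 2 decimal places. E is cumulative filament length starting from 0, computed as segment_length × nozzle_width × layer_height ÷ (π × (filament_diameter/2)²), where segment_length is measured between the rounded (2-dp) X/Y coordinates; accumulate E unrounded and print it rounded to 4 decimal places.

G0 X1.00 Y6.50 Z14.40
G1 X21.00 Y6.50 E0.6236
G1 X21.00 Y35.00 E1.5123
G1 X1.00 Y35.00 E2.1359
G1 X1.00 Y6.50 E3.0246

At z = 14.4 mm: the cube does not reach this height (z outside [0, 13.5]); the 20×28.5 cube at (1, 6.5) contributes its full rectangle; Combining (union): only the 20×28.5 cube at (1, 6.5) is present, so the union is just that shape — 1 connected region. The outline is a single polygon with 4 vertices. Extrusion per mm of travel: 0.25 × 0.3 / (π × 0.875²) = 0.031181. Accumulating E over each segment gives final E = 3.0246.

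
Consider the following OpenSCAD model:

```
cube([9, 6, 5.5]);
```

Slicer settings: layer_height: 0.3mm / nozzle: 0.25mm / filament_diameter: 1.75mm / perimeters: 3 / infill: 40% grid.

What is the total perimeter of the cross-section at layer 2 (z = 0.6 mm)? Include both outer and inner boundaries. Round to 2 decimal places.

At z = 0.6 mm: the cube is present — its section is the full 9×6 rectangle (perimeter 30.00 mm). Overall, the cross-section is a single solid region. Total boundary length (outer) = 30.00 mm.

30.00 mm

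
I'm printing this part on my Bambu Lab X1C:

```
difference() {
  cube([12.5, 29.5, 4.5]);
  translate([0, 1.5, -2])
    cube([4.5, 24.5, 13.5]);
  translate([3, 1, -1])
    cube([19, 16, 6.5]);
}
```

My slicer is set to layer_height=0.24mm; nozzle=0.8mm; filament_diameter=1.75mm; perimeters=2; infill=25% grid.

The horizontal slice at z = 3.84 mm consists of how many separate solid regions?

2

At z = 3.84 mm: the cube is present — its section is the full 12.5×29.5 rectangle; the cube at (0, 1.5) (footprint 4.5×24.5) is included at this height; the 19×16 cube at (3, 1) contributes its full rectangle; Subtracting the remaining from the first: starting from the 12.5×29.5 cube, the 4.5×24.5 cube at (0, 1.5) lies inside it touching the edge (removes its full 110.25 mm²); the 19×16 cube at (3, 1) partially overlaps it — only the 128.75 mm² overlap (of its 304.00 mm²) is removed, clipping the outline — 2 connected regions. The result has 2 disconnected regions.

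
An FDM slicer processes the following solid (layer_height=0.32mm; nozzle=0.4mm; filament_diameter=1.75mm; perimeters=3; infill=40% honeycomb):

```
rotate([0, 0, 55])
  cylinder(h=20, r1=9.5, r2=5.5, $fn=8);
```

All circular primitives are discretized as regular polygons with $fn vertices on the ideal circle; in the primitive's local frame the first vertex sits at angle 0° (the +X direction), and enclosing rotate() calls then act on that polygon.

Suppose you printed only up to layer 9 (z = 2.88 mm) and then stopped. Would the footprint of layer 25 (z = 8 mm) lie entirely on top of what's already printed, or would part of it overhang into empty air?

Compare the two slices. At z = 2.88: the cone contributes a regular 8-gon of circumradius 8.924 (interpolated between r1=9.5 and r2=5.5 at t=0.144) (area = (8/2)·8.924²·sin(360°/8) = 225.25 mm²); (rotated 55° about Z; rotation is an isometry so areas/perimeters/island counts are preserved). At z = 8: the cone contributes a regular 8-gon of circumradius 7.900 (interpolated between r1=9.5 and r2=5.5 at t=0.400) (area = (8/2)·7.900²·sin(360°/8) = 176.52 mm²); (rotated 55° about Z; rotation is an isometry so areas/perimeters/island counts are preserved). Checking containment: the cross-section at z = 8 is a subset of the cross-section at z = 2.88.

entirely on top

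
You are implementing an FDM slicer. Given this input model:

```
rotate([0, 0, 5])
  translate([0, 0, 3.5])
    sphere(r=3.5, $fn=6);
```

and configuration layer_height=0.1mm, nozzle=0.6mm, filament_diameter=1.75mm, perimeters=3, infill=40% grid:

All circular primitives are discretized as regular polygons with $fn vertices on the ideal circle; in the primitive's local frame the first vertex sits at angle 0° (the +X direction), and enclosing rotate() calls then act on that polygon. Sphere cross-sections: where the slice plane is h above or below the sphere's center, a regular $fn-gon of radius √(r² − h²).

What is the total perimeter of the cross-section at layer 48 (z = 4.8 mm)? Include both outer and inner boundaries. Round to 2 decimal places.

At z = 4.8 mm: the sphere: section is a regular 6-gon, circumradius = √(r²−h²) = √(3.5²−1.3²) = 3.250 (perimeter = 2·6·3.250·sin(180°/6) = 19.50 mm); (rotated 5° about Z; rotation is an isometry so areas/perimeters/island counts are preserved). Overall, the cross-section is a single solid region. Total boundary length (outer) = 19.50 mm.

19.50 mm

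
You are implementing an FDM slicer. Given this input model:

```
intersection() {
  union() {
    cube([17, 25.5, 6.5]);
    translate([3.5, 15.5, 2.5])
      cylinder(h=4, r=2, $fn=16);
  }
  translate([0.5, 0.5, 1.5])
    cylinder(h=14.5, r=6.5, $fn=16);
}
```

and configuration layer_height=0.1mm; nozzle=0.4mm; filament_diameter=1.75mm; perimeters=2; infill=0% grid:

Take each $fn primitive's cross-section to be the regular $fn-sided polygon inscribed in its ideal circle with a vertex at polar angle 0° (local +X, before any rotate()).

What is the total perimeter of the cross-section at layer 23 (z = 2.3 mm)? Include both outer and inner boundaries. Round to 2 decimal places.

24.97 mm

At z = 2.3 mm: the cube is present — its section is the full 17×25.5 rectangle (perimeter 85.00 mm); the cylinder at (3.5, 15.5) is not intersected at this z (z outside [2.5, 6.5]); Combining (union): only the 17×25.5 cube is present, so the union is just that shape — boundary = 85.00 mm; the r=6.5 cylinder at (0.5, 0.5) gives a regular 16-gon of circumradius 6.5 (constant along its height) (perimeter = 2·16·6.500·sin(180°/16) = 40.58 mm); Taking the intersection: the r=6.5 cylinder at (0.5, 0.5) partially overlaps that combined region; clipping to the common part keeps 39.04 mm² — boundary = 24.97 mm. Overall, the cross-section is a single solid region. Total boundary length (outer) = 24.97 mm.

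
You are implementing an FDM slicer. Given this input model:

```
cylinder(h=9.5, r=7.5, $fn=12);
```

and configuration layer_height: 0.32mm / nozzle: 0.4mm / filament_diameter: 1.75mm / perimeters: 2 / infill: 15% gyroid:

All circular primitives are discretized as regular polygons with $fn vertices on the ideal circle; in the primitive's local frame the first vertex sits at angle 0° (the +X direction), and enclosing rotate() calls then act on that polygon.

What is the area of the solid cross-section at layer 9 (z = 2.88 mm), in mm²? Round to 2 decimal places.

At z = 2.88 mm: the r=7.5 cylinder gives a regular 12-gon of circumradius 7.5 (constant along its height) (area = (12/2)·7.500²·sin(360°/12) = 168.75 mm²). Overall, the cross-section is a single solid region. Net area = 168.75 mm².

168.75 mm²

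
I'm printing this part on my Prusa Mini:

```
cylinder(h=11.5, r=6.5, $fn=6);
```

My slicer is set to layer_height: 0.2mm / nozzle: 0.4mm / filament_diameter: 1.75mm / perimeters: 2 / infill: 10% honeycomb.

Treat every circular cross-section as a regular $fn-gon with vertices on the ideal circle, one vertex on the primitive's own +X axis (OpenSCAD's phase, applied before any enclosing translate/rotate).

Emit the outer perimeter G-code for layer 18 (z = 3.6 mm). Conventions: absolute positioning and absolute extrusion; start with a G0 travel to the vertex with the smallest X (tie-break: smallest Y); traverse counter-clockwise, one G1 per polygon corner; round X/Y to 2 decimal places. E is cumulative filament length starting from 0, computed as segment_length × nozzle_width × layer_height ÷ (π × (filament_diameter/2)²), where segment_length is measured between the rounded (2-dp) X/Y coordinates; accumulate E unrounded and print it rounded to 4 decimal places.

G0 X-6.50 Y0.00 Z3.60
G1 X-3.25 Y-5.63 E0.2162
G1 X3.25 Y-5.63 E0.4324
G1 X6.50 Y0.00 E0.6486
G1 X3.25 Y5.63 E0.8648
G1 X-3.25 Y5.63 E1.0810
G1 X-6.50 Y0.00 E1.2972

At z = 3.6 mm: the cylinder: section is a regular 6-gon, circumradius r=6.5. The outline is a single polygon with 6 vertices. Extrusion per mm of travel: 0.4 × 0.2 / (π × 0.875²) = 0.033260. Accumulating E over each segment gives final E = 1.2972.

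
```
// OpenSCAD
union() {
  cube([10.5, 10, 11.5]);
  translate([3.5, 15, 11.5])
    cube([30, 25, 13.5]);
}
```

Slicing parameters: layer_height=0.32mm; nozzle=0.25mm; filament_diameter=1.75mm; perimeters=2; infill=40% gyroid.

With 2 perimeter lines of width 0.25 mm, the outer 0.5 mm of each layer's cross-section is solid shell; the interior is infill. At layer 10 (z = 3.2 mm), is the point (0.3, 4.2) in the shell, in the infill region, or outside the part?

At z = 3.2 mm: the 10.5×10 cube contributes its full rectangle; the cube at (3.5, 15) is not intersected at this z (z outside [11.5, 25]); Taking the union: only the 10.5×10 cube is present, so the union is just that shape — 1 connected region. Overall, the cross-section is a single solid region. The nearest boundary edge runs (0.00, 10.00)→(0.00, 0.00); distance from the point to it = 0.30 mm. The point is inside the cross-section, 0.30 mm from the nearest boundary — within the 0.5 mm shell band (2 × 0.25).

shell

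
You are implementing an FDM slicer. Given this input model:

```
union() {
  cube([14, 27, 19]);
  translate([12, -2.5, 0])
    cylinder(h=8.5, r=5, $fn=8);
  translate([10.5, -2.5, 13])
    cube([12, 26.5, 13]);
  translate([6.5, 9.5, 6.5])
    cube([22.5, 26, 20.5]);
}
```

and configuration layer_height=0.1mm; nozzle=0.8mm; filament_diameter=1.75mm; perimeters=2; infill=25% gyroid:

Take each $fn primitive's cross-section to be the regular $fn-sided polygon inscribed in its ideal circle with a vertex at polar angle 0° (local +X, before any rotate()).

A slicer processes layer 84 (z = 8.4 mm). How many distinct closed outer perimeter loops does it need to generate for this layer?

1

At z = 8.4 mm: the 14×27 cube contributes its full rectangle; the r=5 cylinder at (12, -2.5) contributes a regular 8-gon of circumradius 5; the cube at (10.5, -2.5) does not reach this height (z outside [13, 26]); the 22.5×26 cube at (6.5, 9.5) contributes its full rectangle; Combining (union): the regions partially overlap (shared area 141.89 mm²), so overlapping operands fuse into one piece — 1 connected region. The result has 1 disconnected region.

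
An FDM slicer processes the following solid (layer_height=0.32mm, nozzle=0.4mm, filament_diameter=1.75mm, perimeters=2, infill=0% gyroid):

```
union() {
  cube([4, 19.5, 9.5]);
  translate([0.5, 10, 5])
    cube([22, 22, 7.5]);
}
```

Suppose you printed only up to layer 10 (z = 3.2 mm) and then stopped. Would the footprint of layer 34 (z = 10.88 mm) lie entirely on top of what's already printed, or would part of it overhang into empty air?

Compare the two slices. At z = 3.2: the cube (footprint 4×19.5) is included at this height (area 78.00 mm²); the cube at (0.5, 10) does not reach this height (z outside [5, 12.5]); Merging all regions: only the 4×19.5 cube is present, so the union is just that shape — area = 78.00 mm². At z = 10.88: the cube does not reach this height (z outside [0, 9.5]); the cube at (0.5, 10) is present — its section is the full 22×22 rectangle (area 484.00 mm²); Merging all regions: only the 22×22 cube at (0.5, 10) is present, so the union is just that shape — area = 484.00 mm². Checking containment: at z = 10.88 the cross-section extends beyond the z = 3.2 cross-section by about 450.75 mm².

part overhangs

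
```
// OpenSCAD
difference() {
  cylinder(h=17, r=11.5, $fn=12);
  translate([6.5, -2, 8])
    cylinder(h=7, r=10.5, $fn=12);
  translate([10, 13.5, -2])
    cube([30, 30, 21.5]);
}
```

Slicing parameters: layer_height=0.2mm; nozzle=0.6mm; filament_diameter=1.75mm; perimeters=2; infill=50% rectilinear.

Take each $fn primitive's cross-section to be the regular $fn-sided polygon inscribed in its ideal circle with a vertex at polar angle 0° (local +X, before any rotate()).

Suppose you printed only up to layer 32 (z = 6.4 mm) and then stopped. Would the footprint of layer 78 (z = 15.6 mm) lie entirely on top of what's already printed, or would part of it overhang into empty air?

entirely on top

Compare the two slices. At z = 6.4: the cylinder: section is a regular 12-gon, circumradius r=11.5 (area = (12/2)·11.500²·sin(360°/12) = 396.75 mm²); the cylinder at (6.5, -2) is absent (z outside [8, 15]); the cube at (10, 13.5) is present — its section is the full 30×30 rectangle (area 900.00 mm²); Taking the first minus the rest: starting from the r=11.5 cylinder (396.75 mm²), the 30×30 cube at (10, 13.5) misses the remaining region (no effect) — area = 396.75 mm². At z = 15.6: the r=11.5 cylinder gives a regular 12-gon of circumradius 11.5 (constant along its height) (area = (12/2)·11.500²·sin(360°/12) = 396.75 mm²); the cylinder at (6.5, -2) is absent (z outside [8, 15]); the cube at (10, 13.5) (footprint 30×30) is included at this height (area 900.00 mm²); Taking the first minus the rest: starting from the r=11.5 cylinder (396.75 mm²), the 30×30 cube at (10, 13.5) misses the remaining region (no effect) — area = 396.75 mm². Checking containment: the cross-section at z = 15.6 is a subset of the cross-section at z = 6.4.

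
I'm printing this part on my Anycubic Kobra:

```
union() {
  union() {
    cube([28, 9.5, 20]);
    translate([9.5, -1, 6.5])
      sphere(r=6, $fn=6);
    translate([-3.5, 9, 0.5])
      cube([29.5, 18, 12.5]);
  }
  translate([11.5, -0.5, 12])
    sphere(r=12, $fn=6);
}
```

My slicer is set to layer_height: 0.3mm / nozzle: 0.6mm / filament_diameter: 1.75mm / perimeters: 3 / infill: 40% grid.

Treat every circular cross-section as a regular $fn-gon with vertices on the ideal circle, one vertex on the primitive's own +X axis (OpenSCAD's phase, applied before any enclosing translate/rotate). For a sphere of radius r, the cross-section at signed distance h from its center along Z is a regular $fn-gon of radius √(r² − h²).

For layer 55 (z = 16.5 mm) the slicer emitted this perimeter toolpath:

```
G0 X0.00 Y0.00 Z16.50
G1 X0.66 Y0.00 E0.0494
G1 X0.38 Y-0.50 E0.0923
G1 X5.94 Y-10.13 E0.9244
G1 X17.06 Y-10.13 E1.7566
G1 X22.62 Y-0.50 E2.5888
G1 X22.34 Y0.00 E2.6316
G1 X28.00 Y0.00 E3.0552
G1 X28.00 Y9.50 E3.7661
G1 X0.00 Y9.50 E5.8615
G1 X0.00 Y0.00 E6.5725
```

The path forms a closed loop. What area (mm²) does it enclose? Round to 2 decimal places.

Apply the shoelace formula to the sequence of (X, Y) vertices; enclosed area = 437.61 mm².

437.61 mm²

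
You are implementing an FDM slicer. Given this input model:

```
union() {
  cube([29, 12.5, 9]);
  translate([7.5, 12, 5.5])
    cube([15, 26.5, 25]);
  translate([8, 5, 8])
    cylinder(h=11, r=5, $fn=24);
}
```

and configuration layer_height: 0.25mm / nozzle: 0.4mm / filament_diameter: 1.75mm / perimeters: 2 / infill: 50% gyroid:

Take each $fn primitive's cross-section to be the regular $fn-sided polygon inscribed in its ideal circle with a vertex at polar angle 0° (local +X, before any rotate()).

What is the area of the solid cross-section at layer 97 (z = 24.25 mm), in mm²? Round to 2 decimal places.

397.50 mm²

At z = 24.25 mm: the cube does not reach this height (z outside [0, 9]); the cube at (7.5, 12) is present — its section is the full 15×26.5 rectangle (area 397.50 mm²); the cylinder at (8, 5) is not intersected at this z (z outside [8, 19]); Combining (union): only the 15×26.5 cube at (7.5, 12) is present, so the union is just that shape — area = 397.50 mm². Overall, the cross-section is a single solid region. Net area = 397.50 mm².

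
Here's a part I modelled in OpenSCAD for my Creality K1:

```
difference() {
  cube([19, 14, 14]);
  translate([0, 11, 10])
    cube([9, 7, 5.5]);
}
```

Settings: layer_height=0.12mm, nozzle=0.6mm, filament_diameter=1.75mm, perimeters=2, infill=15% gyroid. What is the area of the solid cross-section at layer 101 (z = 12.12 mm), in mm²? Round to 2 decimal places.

At z = 12.12 mm: the cube is present — its section is the full 19×14 rectangle (area 266.00 mm²); the cube at (0, 11) (footprint 9×7) is included at this height (area 63.00 mm²); Taking the first minus the rest: starting from the 19×14 cube (266.00 mm²), the 9×7 cube at (0, 11) partially overlaps it — only the 27.00 mm² overlap (of its 63.00 mm²) is removed, clipping the outline — area = 239.00 mm². Overall, the cross-section is a single solid region. Net area = 239.00 mm².

239.00 mm²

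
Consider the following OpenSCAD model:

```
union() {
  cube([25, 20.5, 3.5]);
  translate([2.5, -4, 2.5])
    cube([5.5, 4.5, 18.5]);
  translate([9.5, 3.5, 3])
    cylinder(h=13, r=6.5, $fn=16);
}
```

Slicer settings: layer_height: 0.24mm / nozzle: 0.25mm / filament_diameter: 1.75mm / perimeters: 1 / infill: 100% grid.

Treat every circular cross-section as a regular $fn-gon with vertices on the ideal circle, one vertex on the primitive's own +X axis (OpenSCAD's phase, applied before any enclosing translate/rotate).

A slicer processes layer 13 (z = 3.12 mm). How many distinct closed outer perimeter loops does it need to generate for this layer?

At z = 3.12 mm: the cube (footprint 25×20.5) is included at this height; the cube at (2.5, -4) (footprint 5.5×4.5) is included at this height; the r=6.5 cylinder at (9.5, 3.5) gives a regular 16-gon of circumradius 6.5 (constant along its height); Combining (union): the regions partially overlap (shared area 116.78 mm²), so overlapping operands fuse into one piece — 1 connected region. The result has 1 disconnected region.

1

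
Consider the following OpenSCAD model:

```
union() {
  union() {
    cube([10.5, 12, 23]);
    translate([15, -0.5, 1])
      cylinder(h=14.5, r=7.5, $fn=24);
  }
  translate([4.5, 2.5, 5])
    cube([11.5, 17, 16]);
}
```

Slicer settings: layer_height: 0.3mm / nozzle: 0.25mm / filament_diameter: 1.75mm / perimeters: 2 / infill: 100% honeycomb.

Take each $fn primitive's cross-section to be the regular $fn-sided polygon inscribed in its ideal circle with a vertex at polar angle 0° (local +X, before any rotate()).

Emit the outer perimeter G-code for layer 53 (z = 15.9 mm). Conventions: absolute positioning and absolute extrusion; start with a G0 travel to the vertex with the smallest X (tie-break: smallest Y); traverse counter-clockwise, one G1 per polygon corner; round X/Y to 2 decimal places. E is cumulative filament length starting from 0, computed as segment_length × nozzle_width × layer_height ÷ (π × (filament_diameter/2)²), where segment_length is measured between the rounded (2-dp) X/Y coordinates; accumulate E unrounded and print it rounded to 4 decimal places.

G0 X0.00 Y0.00 Z15.90
G1 X10.50 Y0.00 E0.3274
G1 X10.50 Y2.50 E0.4054
G1 X16.00 Y2.50 E0.5769
G1 X16.00 Y19.50 E1.1069
G1 X4.50 Y19.50 E1.4655
G1 X4.50 Y12.00 E1.6994
G1 X0.00 Y12.00 E1.8397
G1 X0.00 Y0.00 E2.2139

At z = 15.9 mm: the 10.5×12 cube contributes its full rectangle; the cylinder at (15, -0.5) does not reach this height (z outside [1, 15.5]); Merging all regions: only the 10.5×12 cube is present, so the union is just that shape — 1 connected region; the 11.5×17 cube at (4.5, 2.5) contributes its full rectangle; Taking the union: the regions partially overlap (shared area 57.00 mm²), so overlapping operands fuse into one piece — 1 connected region. The outline is a single polygon with 8 vertices. Extrusion per mm of travel: 0.25 × 0.3 / (π × 0.875²) = 0.031181. Accumulating E over each segment gives final E = 2.2139.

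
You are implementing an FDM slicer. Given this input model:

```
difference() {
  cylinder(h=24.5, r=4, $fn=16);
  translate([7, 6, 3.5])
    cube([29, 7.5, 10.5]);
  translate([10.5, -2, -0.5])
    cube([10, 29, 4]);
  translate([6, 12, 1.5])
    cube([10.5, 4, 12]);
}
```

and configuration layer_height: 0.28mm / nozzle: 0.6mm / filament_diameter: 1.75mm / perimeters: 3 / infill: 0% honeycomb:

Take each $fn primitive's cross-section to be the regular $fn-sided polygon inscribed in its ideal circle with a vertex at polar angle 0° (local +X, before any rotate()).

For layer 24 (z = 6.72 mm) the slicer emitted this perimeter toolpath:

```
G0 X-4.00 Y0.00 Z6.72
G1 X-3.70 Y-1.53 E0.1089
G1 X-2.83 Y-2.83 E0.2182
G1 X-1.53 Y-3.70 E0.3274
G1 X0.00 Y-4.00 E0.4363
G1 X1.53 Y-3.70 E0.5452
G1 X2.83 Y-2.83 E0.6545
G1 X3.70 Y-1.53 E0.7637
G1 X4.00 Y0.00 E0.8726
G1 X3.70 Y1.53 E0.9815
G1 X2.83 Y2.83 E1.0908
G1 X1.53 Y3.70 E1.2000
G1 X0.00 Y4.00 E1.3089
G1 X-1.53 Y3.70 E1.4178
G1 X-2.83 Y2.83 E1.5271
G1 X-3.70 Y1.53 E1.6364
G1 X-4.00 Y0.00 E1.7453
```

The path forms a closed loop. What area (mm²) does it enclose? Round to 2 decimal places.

49.04 mm²

Apply the shoelace formula to the sequence of (X, Y) vertices; enclosed area = 49.04 mm².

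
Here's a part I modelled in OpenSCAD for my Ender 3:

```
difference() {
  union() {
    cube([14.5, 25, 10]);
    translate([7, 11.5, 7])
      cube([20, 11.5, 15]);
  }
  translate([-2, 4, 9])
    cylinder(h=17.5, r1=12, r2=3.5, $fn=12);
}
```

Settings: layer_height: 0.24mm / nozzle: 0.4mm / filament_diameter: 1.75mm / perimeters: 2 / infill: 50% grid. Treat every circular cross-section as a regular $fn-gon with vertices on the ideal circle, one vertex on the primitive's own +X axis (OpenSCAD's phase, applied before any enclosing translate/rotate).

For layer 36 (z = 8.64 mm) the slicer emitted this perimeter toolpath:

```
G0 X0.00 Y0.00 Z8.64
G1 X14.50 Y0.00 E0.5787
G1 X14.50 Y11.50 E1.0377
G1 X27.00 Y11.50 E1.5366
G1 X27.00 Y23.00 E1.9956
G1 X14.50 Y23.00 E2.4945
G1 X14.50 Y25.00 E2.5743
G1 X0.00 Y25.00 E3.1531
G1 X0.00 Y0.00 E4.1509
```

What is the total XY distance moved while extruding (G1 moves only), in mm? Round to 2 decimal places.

Sum the Euclidean lengths of each G1 segment: total = 104.00 mm.

104.00 mm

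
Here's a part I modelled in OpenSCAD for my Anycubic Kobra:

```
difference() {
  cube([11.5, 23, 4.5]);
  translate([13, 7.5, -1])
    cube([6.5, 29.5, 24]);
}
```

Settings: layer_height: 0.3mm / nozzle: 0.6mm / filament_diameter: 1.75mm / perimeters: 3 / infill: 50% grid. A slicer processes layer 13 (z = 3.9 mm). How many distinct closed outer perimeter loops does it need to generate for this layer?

At z = 3.9 mm: the cube (footprint 11.5×23) is included at this height; the 6.5×29.5 cube at (13, 7.5) contributes its full rectangle; Taking the first minus the rest: starting from the 11.5×23 cube, the 6.5×29.5 cube at (13, 7.5) misses the remaining region (no effect) — 1 connected region. The result has 1 disconnected region.

1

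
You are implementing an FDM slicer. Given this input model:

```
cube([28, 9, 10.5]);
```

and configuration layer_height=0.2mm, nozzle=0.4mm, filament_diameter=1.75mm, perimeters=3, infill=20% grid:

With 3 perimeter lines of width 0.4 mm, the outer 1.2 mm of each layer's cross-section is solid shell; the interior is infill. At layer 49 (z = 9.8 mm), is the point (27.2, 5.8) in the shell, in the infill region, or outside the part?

At z = 9.8 mm: the cube is present — its section is the full 28×9 rectangle. Overall, the cross-section is a single solid region. The nearest boundary edge runs (28.00, 0.00)→(28.00, 9.00); distance from the point to it = 0.80 mm. The point is inside the cross-section, 0.80 mm from the nearest boundary — within the 1.2 mm shell band (3 × 0.4).

shell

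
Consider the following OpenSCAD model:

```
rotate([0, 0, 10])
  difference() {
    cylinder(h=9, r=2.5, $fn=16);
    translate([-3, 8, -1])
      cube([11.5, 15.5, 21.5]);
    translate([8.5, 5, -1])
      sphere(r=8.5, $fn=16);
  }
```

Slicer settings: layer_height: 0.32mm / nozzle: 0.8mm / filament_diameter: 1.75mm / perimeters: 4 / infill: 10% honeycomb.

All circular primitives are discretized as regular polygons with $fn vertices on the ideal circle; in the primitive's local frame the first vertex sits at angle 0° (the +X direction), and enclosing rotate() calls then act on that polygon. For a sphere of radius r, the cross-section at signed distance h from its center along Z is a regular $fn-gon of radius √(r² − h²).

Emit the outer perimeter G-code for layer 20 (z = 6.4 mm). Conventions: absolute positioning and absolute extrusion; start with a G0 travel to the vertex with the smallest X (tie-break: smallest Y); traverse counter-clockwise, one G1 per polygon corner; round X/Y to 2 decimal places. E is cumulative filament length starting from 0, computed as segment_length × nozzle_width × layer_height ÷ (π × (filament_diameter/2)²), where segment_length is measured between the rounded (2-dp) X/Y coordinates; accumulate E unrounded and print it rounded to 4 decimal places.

At z = 6.4 mm: the cylinder: section is a regular 16-gon, circumradius r=2.5; the cube at (-3, 8) is present — its section is the full 11.5×15.5 rectangle; the r=8.5 sphere at (8.5, 5) slices to a regular 16-gon of circumradius 4.182 (√(r²−h²) with h=7.4 from center); Subtracting the remaining from the first: starting from the r=2.5 cylinder, the 11.5×15.5 cube at (-3, 8) misses the remaining region (no effect); the r=8.5 sphere at (8.5, 5) misses the remaining region (no effect) — 1 connected region; (whole slice rotated 10° about Z — lengths, areas and connectivity unchanged). The outline is a single polygon with 16 vertices. Extrusion per mm of travel: 0.8 × 0.32 / (π × 0.875²) = 0.106432. Accumulating E over each segment gives final E = 1.6603.

G0 X-2.46 Y-0.43 Z6.40
G1 X-2.11 Y-1.34 E0.1038
G1 X-1.43 Y-2.05 E0.2084
G1 X-0.54 Y-2.44 E0.3118
G1 X0.43 Y-2.46 E0.4151
G1 X1.34 Y-2.11 E0.5189
G1 X2.05 Y-1.43 E0.6235
G1 X2.44 Y-0.54 E0.7269
G1 X2.46 Y0.43 E0.8302
G1 X2.11 Y1.34 E0.9339
G1 X1.43 Y2.05 E1.0386
G1 X0.54 Y2.44 E1.1420
G1 X-0.43 Y2.46 E1.2453
G1 X-1.34 Y2.11 E1.3490
G1 X-2.05 Y1.43 E1.4537
G1 X-2.44 Y0.54 E1.5571
G1 X-2.46 Y-0.43 E1.6603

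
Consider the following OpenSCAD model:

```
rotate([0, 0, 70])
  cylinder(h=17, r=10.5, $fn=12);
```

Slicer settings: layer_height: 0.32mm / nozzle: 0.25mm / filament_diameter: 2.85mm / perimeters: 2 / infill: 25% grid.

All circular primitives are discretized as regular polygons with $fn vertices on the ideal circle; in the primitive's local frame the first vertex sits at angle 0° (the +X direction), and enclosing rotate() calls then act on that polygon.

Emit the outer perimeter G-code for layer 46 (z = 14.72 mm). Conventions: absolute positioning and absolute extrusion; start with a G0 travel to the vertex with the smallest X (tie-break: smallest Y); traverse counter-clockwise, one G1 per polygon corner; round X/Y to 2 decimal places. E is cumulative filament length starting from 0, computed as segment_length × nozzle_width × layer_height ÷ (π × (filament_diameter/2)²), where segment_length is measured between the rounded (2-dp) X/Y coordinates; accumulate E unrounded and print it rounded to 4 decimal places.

G0 X-10.34 Y-1.82 Z14.72
G1 X-8.04 Y-6.75 E0.0682
G1 X-3.59 Y-9.87 E0.1364
G1 X1.82 Y-10.34 E0.2045
G1 X6.75 Y-8.04 E0.2727
G1 X9.87 Y-3.59 E0.3408
G1 X10.34 Y1.82 E0.4089
G1 X8.04 Y6.75 E0.4772
G1 X3.59 Y9.87 E0.5453
G1 X-1.82 Y10.34 E0.6134
G1 X-6.75 Y8.04 E0.6816
G1 X-9.87 Y3.59 E0.7498
G1 X-10.34 Y-1.82 E0.8179

At z = 14.72 mm: the r=10.5 cylinder gives a regular 12-gon of circumradius 10.5 (constant along its height); (rotated 70° about Z; rotation is an isometry so areas/perimeters/island counts are preserved). The outline is a single polygon with 12 vertices. Extrusion per mm of travel: 0.25 × 0.32 / (π × 1.425²) = 0.012540. Accumulating E over each segment gives final E = 0.8179.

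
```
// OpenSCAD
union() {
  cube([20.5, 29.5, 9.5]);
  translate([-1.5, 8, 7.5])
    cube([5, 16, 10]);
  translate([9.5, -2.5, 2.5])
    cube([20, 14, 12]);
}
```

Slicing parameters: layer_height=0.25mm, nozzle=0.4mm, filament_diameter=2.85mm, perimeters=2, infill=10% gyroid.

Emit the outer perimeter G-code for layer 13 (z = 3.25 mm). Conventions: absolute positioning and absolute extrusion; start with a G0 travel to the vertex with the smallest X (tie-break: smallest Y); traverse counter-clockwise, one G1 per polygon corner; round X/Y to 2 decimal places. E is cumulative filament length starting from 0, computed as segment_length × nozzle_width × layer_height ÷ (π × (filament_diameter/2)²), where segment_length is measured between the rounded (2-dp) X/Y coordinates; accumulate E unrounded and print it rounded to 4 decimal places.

G0 X0.00 Y0.00 Z3.25
G1 X9.50 Y0.00 E0.1489
G1 X9.50 Y-2.50 E0.1881
G1 X29.50 Y-2.50 E0.5016
G1 X29.50 Y11.50 E0.7211
G1 X20.50 Y11.50 E0.8622
G1 X20.50 Y29.50 E1.1443
G1 X0.00 Y29.50 E1.4657
G1 X0.00 Y0.00 E1.9281

At z = 3.25 mm: the 20.5×29.5 cube contributes its full rectangle; the cube at (-1.5, 8) is not intersected at this z (z outside [7.5, 17.5]); the cube at (9.5, -2.5) is present — its section is the full 20×14 rectangle; Taking the union: the regions partially overlap (shared area 126.50 mm²), so overlapping operands fuse into one piece — 1 connected region. The outline is a single polygon with 8 vertices. Extrusion per mm of travel: 0.4 × 0.25 / (π × 1.425²) = 0.015675. Accumulating E over each segment gives final E = 1.9281.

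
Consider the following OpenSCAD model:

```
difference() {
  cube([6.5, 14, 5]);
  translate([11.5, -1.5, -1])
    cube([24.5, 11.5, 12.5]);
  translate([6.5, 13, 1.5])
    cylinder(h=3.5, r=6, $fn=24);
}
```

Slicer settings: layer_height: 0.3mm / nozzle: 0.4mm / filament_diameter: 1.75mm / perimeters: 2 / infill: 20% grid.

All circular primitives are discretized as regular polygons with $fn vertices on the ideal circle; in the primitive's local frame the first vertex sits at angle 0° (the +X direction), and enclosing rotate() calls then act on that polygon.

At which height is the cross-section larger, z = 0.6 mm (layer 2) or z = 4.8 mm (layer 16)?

Layer 2 (z = 0.6): the 6.5×14 cube contributes its full rectangle (area 91.00 mm²); the 24.5×11.5 cube at (11.5, -1.5) contributes its full rectangle (area 281.75 mm²); the cylinder at (6.5, 13) is absent (z outside [1.5, 5]); Subtracting the remaining from the first: starting from the 6.5×14 cube (91.00 mm²), the 24.5×11.5 cube at (11.5, -1.5) misses the remaining region (no effect) — area = 91.00 mm². So its area = 91.00 mm². Layer 16 (z = 4.8): the cube is present — its section is the full 6.5×14 rectangle (area 91.00 mm²); the cube at (11.5, -1.5) is present — its section is the full 24.5×11.5 rectangle (area 281.75 mm²); the cylinder at (6.5, 13): section is a regular 24-gon, circumradius r=6 (area = (24/2)·6.000²·sin(360°/24) = 111.81 mm²); Taking the first minus the rest: starting from the 6.5×14 cube (91.00 mm²), the 24.5×11.5 cube at (11.5, -1.5) misses the remaining region (no effect); the r=6 cylinder at (6.5, 13) partially overlaps it — only the 33.89 mm² overlap (of its 111.81 mm²) is removed, clipping the outline — area = 57.11 mm². So its area = 57.11 mm². Layer 2 is larger (91.00 vs 57.11 mm²).

layer 2 (z = 0.6 mm)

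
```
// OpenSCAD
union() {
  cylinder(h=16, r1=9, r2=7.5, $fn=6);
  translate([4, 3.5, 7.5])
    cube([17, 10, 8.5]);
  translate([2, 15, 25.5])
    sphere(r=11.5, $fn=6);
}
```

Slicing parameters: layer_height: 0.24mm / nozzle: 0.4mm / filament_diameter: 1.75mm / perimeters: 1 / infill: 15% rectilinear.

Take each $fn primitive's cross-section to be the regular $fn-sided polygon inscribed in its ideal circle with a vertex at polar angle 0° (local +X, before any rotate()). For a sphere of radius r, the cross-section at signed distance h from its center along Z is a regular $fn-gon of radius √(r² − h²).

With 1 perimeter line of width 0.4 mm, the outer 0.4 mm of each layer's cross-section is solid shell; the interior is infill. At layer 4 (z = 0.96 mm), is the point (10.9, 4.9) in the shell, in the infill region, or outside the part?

outside

At z = 0.96 mm: the cone (r1=9→r2=7.5) has section circumradius 8.910 here — a regular 6-gon; the cube at (4, 3.5) is not intersected at this z (z outside [7.5, 16]); the sphere at (2, 15) is not intersected at this z (|z−center|=24.540 > r=11.5); Taking the union: only the cone is present, so the union is just that shape — 1 connected region. Overall, the cross-section is a single solid region. The nearest boundary edge runs (8.91, 0.00)→(4.46, 7.72); distance from the point to it = 4.17 mm. The point is not inside any of the regions above, so it lies outside the cross-section (4.17 mm from the nearest boundary).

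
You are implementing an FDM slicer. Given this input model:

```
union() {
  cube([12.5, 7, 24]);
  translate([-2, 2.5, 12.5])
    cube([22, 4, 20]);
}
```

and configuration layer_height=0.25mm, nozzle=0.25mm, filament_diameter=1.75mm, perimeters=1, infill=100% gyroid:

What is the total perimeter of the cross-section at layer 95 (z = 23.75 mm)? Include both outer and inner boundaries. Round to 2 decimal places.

At z = 23.75 mm: the cube (footprint 12.5×7) is included at this height (perimeter 39.00 mm); the 22×4 cube at (-2, 2.5) contributes its full rectangle (perimeter 52.00 mm); Taking the union: the regions partially overlap (shared area 50.00 mm²), so the edge portions inside another operand are dropped and the merged outline is re-measured after clipping — boundary = 58.00 mm. Overall, the cross-section is a single solid region. Total boundary length (outer) = 58.00 mm.

58.00 mm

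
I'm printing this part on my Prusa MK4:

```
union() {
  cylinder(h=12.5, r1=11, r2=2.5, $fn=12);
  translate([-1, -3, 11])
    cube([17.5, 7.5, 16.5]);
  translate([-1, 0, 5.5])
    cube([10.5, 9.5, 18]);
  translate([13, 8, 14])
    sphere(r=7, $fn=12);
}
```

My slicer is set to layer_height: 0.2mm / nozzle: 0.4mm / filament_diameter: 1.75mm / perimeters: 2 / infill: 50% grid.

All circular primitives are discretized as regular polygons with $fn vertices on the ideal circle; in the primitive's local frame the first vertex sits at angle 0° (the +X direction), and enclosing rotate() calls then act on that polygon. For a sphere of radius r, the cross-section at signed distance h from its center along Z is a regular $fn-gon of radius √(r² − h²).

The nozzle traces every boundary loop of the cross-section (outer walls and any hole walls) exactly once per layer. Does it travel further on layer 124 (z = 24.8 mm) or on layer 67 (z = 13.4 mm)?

layer 67 (z = 13.4 mm)

Layer 124 (z = 24.8): the cone does not reach this height (z outside [0, 12.5]); the cube at (-1, -3) (footprint 17.5×7.5) is included at this height (perimeter 50.00 mm); the cube at (-1, 0) is not intersected at this z (z outside [5.5, 23.5]); the sphere at (13, 8) is absent (|z−center|=10.800 > r=7); Taking the union: only the 17.5×7.5 cube at (-1, -3) is present, so the union is just that shape — boundary = 50.00 mm. So its perimeter = 50.00 mm. Layer 67 (z = 13.4): the cone does not reach this height (z outside [0, 12.5]); the cube at (-1, -3) (footprint 17.5×7.5) is included at this height (perimeter 50.00 mm); the cube at (-1, 0) (footprint 10.5×9.5) is included at this height (perimeter 40.00 mm); the r=7 sphere at (13, 8) contributes a regular 12-gon of circumradius √(7²−0.6²) = 6.974 (perimeter = 2·12·6.974·sin(180°/12) = 43.32 mm); Merging all regions: the regions partially overlap (shared area 86.91 mm²), so the edge portions inside another operand are dropped and the merged outline is re-measured after clipping — boundary = 69.71 mm. So its perimeter = 69.71 mm. Layer 67 is larger (69.71 vs 50.00 mm).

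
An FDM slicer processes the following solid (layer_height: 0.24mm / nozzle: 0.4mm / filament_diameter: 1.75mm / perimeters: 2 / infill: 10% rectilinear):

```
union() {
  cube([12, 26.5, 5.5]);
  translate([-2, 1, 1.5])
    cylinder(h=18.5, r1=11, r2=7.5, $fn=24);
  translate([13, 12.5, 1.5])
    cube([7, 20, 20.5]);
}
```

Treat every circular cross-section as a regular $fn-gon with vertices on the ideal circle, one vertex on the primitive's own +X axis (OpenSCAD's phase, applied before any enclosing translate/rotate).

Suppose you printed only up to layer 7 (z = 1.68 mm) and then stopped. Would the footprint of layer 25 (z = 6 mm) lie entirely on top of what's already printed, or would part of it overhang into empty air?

Compare the two slices. At z = 1.68: the cube (footprint 12×26.5) is included at this height (area 318.00 mm²); the cone at (-2, 1): at t=0.010 of its height the radius interpolates to r₁+(r₂−r₁)t = 10.966, giving a regular 24-gon of that circumradius (area = (24/2)·10.966²·sin(360°/24) = 373.48 mm²); the 7×20 cube at (13, 12.5) contributes its full rectangle (area 140.00 mm²); Combining (union): the regions partially overlap — summed areas 831.48 mm² minus the doubly-counted overlap 80.60 mm² gives 750.88 mm² — area = 750.88 mm². At z = 6: the cube is not intersected at this z (z outside [0, 5.5]); the cone at (-2, 1) contributes a regular 24-gon of circumradius 10.149 (interpolated between r1=11 and r2=7.5 at t=0.243) (area = (24/2)·10.149²·sin(360°/24) = 319.89 mm²); the cube at (13, 12.5) is present — its section is the full 7×20 rectangle (area 140.00 mm²); Taking the union: the 2 present regions are separate (no shared area or edge), so areas and boundary lengths simply add and each stays a separate island — area = 459.89 mm². Checking containment: the cross-section at z = 6 is a subset of the cross-section at z = 1.68.

entirely on top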